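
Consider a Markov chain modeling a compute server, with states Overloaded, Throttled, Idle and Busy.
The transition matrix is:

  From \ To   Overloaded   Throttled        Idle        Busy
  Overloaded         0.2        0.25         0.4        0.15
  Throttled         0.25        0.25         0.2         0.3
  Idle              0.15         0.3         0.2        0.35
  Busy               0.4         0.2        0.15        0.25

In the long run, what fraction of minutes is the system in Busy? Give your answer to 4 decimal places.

0.2609

Let the stationary distribution be π with π = πP and π_1 + π_2 + π_3 + π_4 = 1.
π_1 = 0.2·π_1 + 0.25·π_2 + 0.15·π_3 + 0.4·π_4
π_2 = 0.25·π_1 + 0.25·π_2 + 0.3·π_3 + 0.2·π_4
π_3 = 0.4·π_1 + 0.2·π_2 + 0.2·π_3 + 0.15·π_4
Solving with the normalization constraint gives π = (0.2527, 0.2488, 0.2375, 0.2609).
So the stationary probability of Busy is 0.2609.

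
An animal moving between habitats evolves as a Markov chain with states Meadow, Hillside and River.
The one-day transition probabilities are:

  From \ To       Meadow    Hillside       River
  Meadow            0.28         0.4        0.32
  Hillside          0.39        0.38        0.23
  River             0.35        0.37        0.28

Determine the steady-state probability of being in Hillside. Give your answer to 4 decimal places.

Let the stationary distribution be π with π = πP and π_1 + π_2 + π_3 = 1.
π_1 = 0.28·π_1 + 0.39·π_2 + 0.35·π_3
π_2 = 0.4·π_1 + 0.38·π_2 + 0.37·π_3
Solving with the normalization constraint gives π = (0.3415, 0.3841, 0.2745).
So the stationary probability of Hillside is 0.3841.

0.3841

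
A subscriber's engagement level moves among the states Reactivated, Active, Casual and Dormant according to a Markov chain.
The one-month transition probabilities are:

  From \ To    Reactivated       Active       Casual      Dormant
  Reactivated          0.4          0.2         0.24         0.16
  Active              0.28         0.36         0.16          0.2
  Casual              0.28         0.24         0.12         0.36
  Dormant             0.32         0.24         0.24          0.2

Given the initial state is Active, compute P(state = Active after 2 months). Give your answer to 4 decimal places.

Propagate the distribution vector 2 months from Active.
After 0 months: (0.0000, 1.0000, 0.0000, 0.0000)
After 1 month: (0.2800, 0.3600, 0.1600, 0.2000)
After 2 months: (0.3216, 0.2720, 0.1920, 0.2144)
P(in Active after 2 months) = 0.2720

0.2720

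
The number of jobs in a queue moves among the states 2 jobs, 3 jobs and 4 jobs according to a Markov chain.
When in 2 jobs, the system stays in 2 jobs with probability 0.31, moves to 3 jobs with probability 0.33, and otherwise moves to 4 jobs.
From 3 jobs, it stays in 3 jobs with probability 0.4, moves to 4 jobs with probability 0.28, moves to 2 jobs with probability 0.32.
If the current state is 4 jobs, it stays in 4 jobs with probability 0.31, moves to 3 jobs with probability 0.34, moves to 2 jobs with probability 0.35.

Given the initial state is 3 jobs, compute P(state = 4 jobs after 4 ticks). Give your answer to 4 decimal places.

0.3156

Propagate the distribution vector 4 ticks from 3 jobs.
After 0 ticks: (0.0000, 1.0000, 0.0000)
After 1 tick: (0.3200, 0.4000, 0.2800)
After 2 ticks: (0.3252, 0.3608, 0.3140)
After 3 ticks: (0.3262, 0.3584, 0.3154)
After 4 ticks: (0.3262, 0.3582, 0.3156)
P(in 4 jobs after 4 ticks) = 0.3156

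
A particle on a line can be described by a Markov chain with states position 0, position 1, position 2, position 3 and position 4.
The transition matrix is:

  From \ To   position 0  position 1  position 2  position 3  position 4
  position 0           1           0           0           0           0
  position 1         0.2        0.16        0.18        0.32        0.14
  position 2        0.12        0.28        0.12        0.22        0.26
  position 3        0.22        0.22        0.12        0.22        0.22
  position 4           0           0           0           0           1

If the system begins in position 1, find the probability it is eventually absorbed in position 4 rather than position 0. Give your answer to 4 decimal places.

0.4832

Let h(s) be the probability of absorption at position 4 starting from transient state s. Then h(position 4) = 1 and h(position 0) = 0. By first-step analysis:
h(position 1) = 0.2·0 + 0.16·h(position 1) + 0.18·h(position 2) + 0.32·h(position 3) + 0.14·1
h(position 2) = 0.12·0 + 0.28·h(position 1) + 0.12·h(position 2) + 0.22·h(position 3) + 0.26·1
h(position 3) = 0.22·0 + 0.22·h(position 1) + 0.12·h(position 2) + 0.22·h(position 3) + 0.22·1
Solving: h(position 1) = 0.4832, h(position 2) = 0.5759, h(position 3) = 0.5069.
Starting from position 1, the probability is 0.4832.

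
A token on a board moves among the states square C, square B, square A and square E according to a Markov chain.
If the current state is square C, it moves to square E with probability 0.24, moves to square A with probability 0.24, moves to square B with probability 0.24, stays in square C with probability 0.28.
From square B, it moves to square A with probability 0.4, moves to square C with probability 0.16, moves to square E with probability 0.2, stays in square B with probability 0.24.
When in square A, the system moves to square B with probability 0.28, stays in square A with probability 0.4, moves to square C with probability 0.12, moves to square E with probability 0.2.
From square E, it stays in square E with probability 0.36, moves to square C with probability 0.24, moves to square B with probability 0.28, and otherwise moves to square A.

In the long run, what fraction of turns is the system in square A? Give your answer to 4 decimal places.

0.3003

Let the stationary distribution be π with π = πP and π_1 + π_2 + π_3 + π_4 = 1.
π_1 = 0.28·π_1 + 0.16·π_2 + 0.12·π_3 + 0.24·π_4
π_2 = 0.24·π_1 + 0.24·π_2 + 0.28·π_3 + 0.28·π_4
π_3 = 0.24·π_1 + 0.4·π_2 + 0.4·π_3 + 0.12·π_4
Solving with the normalization constraint gives π = (0.1906, 0.2619, 0.3003, 0.2472).
So the stationary probability of square A is 0.3003.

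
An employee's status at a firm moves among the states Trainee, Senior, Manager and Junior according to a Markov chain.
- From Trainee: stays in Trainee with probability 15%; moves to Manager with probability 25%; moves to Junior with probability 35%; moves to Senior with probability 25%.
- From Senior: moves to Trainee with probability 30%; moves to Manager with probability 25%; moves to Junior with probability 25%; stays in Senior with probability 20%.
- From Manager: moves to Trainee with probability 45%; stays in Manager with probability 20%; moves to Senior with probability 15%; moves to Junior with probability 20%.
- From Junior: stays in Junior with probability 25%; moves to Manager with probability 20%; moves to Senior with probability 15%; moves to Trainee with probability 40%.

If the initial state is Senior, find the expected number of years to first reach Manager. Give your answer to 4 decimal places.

4.2359

Let t(s) be the expected number of years to first reach Manager from state s, with t(Manager) = 0. Conditioning on the first year:
t(Trainee) = 1 + 0.15·t(Trainee) + 0.25·t(Senior) + 0.35·t(Junior)
t(Senior) = 1 + 0.3·t(Trainee) + 0.2·t(Senior) + 0.25·t(Junior)
t(Junior) = 1 + 0.4·t(Trainee) + 0.15·t(Senior) + 0.25·t(Junior)
Solving: t(Trainee) = 4.2545, t(Senior) = 4.2359, t(Junior) = 4.4496.
Expected years from Senior to Manager: 4.2359.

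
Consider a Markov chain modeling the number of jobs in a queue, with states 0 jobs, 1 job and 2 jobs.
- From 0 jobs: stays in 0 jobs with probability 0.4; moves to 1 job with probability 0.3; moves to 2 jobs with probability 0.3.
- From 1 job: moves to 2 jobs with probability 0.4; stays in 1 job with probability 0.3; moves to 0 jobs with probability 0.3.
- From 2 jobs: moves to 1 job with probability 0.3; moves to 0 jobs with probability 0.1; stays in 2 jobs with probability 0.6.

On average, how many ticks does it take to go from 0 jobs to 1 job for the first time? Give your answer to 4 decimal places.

Let t(s) be the expected number of ticks to first reach 1 job from state s, with t(1 job) = 0. Conditioning on the first tick:
t(0 jobs) = 1 + 0.4·t(0 jobs) + 0.3·t(2 jobs)
t(2 jobs) = 1 + 0.1·t(0 jobs) + 0.6·t(2 jobs)
Solving: t(0 jobs) = 3.3333, t(2 jobs) = 3.3333.
Expected ticks from 0 jobs to 1 job: 3.3333.

3.3333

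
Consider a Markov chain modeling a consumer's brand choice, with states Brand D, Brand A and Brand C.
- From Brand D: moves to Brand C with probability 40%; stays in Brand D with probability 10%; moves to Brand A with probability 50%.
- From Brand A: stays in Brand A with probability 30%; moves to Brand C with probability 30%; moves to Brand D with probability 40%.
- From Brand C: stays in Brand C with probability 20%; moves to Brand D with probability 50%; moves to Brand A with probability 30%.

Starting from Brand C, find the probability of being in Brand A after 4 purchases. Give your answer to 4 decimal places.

0.3704

Propagate the distribution vector 4 purchases from Brand C.
After 0 purchases: (0.0000, 0.0000, 1.0000)
After 1 purchase: (0.5000, 0.3000, 0.2000)
After 2 purchases: (0.2700, 0.4000, 0.3300)
After 3 purchases: (0.3520, 0.3540, 0.2940)
After 4 purchases: (0.3238, 0.3704, 0.3058)
P(in Brand A after 4 purchases) = 0.3704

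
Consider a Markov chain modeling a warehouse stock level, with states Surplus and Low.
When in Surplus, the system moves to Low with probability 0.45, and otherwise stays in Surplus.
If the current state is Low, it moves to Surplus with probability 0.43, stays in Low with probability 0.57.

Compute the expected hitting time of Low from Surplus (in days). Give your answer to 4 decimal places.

Let t(s) be the expected number of days to first reach Low from state s, with t(Low) = 0. Conditioning on the first day:
t(Surplus) = 1 + 0.55·t(Surplus)
Solving: t(Surplus) = 2.2222.
Expected days from Surplus to Low: 2.2222.

2.2222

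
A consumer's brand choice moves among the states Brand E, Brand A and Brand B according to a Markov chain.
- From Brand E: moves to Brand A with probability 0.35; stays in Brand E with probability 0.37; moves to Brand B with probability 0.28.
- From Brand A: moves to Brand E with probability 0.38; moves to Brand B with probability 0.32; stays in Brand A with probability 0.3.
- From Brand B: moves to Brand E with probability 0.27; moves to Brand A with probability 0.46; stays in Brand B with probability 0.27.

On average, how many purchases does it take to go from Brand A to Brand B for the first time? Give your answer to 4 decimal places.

3.2792

Let t(s) be the expected number of purchases to first reach Brand B from state s, with t(Brand B) = 0. Conditioning on the first purchase:
t(Brand E) = 1 + 0.37·t(Brand E) + 0.35·t(Brand A)
t(Brand A) = 1 + 0.38·t(Brand E) + 0.3·t(Brand A)
Solving: t(Brand E) = 3.4091, t(Brand A) = 3.2792.
Expected purchases from Brand A to Brand B: 3.2792.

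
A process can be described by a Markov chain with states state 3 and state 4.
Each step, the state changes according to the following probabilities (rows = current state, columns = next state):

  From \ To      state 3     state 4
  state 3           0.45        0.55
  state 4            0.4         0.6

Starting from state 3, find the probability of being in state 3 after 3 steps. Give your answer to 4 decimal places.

Propagate the distribution vector 3 steps from state 3.
After 0 steps: (1.0000, 0.0000)
After 1 step: (0.4500, 0.5500)
After 2 steps: (0.4225, 0.5775)
After 3 steps: (0.4211, 0.5789)
P(in state 3 after 3 steps) = 0.4211

0.4211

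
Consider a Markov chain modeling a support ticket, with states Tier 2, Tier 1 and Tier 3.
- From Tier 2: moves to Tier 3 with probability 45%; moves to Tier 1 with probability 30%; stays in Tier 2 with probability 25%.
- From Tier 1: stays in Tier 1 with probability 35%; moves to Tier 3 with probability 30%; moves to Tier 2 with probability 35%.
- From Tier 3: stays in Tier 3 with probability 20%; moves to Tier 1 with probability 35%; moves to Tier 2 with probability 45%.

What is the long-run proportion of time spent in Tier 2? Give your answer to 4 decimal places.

0.3473

Let the stationary distribution be π with π = πP and π_1 + π_2 + π_3 = 1.
π_1 = 0.25·π_1 + 0.35·π_2 + 0.45·π_3
π_2 = 0.3·π_1 + 0.35·π_2 + 0.35·π_3
Solving with the normalization constraint gives π = (0.3473, 0.3326, 0.3201).
So the stationary probability of Tier 2 is 0.3473.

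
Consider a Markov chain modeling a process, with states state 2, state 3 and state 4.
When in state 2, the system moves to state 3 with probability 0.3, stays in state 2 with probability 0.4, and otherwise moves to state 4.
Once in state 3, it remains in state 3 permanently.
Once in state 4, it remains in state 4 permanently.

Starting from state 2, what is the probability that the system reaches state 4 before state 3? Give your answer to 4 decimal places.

0.5000

Let h(s) be the probability of absorption at state 4 starting from transient state s. Then h(state 4) = 1 and h(state 3) = 0. By first-step analysis:
h(state 2) = 0.4·h(state 2) + 0.3·0 + 0.3·1
Solving: h(state 2) = 0.5000.
Starting from state 2, the probability is 0.5000.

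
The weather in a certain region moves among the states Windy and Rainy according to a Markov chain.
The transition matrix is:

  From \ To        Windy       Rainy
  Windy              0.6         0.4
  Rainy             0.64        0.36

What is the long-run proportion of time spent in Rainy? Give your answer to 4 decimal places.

Let the stationary distribution be π with π = πP and π_1 + π_2 = 1.
π_1 = 0.6·π_1 + 0.64·π_2
Solving with the normalization constraint gives π = (0.6154, 0.3846).
So the stationary probability of Rainy is 0.3846.

0.3846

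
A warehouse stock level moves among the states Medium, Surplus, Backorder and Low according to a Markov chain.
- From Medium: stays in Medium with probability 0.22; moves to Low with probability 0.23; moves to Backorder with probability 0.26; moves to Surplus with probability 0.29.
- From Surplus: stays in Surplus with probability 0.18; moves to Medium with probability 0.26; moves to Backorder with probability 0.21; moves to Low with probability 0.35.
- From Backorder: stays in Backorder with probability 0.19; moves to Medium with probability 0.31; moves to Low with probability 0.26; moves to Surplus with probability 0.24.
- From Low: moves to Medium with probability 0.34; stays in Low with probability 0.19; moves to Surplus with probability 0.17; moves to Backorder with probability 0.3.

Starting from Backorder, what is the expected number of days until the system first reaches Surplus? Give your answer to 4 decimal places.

4.1998

Let t(s) be the expected number of days to first reach Surplus from state s, with t(Surplus) = 0. Conditioning on the first day:
t(Medium) = 1 + 0.22·t(Medium) + 0.26·t(Backorder) + 0.23·t(Low)
t(Backorder) = 1 + 0.31·t(Medium) + 0.19·t(Backorder) + 0.26·t(Low)
t(Low) = 1 + 0.34·t(Medium) + 0.3·t(Backorder) + 0.19·t(Low)
Solving: t(Medium) = 3.9998, t(Backorder) = 4.1998, t(Low) = 4.4690.
Expected days from Backorder to Surplus: 4.1998.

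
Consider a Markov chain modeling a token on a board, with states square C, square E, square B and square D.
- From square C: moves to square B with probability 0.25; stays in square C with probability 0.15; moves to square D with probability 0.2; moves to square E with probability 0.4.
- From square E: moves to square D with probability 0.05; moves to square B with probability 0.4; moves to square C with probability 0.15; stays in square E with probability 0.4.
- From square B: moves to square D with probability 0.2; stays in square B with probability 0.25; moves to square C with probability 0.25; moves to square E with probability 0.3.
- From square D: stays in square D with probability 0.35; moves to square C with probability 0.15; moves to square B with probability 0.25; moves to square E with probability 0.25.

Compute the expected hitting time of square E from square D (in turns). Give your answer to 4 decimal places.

3.4632

Let t(s) be the expected number of turns to first reach square E from state s, with t(square E) = 0. Conditioning on the first turn:
t(square C) = 1 + 0.15·t(square C) + 0.25·t(square B) + 0.2·t(square D)
t(square B) = 1 + 0.25·t(square C) + 0.25·t(square B) + 0.2·t(square D)
t(square D) = 1 + 0.15·t(square C) + 0.25·t(square B) + 0.35·t(square D)
Solving: t(square C) = 2.9437, t(square B) = 3.2381, t(square D) = 3.4632.
Expected turns from square D to square E: 3.4632.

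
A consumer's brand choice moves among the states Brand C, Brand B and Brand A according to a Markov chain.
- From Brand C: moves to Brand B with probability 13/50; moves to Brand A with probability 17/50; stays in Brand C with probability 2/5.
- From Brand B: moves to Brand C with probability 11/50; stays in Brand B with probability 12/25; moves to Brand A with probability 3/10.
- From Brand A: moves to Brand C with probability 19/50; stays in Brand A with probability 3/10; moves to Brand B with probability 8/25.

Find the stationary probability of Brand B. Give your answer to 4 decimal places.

Let the stationary distribution be π with π = πP and π_1 + π_2 + π_3 = 1.
π_1 = 0.4·π_1 + 0.22·π_2 + 0.38·π_3
π_2 = 0.26·π_1 + 0.48·π_2 + 0.32·π_3
Solving with the normalization constraint gives π = (0.3294, 0.3574, 0.3132).
So the stationary probability of Brand B is 0.3574.

0.3574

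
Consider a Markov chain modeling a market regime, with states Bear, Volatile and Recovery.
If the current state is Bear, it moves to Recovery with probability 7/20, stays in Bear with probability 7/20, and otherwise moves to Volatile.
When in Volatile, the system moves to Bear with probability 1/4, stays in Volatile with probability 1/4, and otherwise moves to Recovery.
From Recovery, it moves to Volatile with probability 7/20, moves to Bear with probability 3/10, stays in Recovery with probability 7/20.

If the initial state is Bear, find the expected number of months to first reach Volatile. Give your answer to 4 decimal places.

3.1496

Let t(s) be the expected number of months to first reach Volatile from state s, with t(Volatile) = 0. Conditioning on the first month:
t(Bear) = 1 + 0.35·t(Bear) + 0.35·t(Recovery)
t(Recovery) = 1 + 0.3·t(Bear) + 0.35·t(Recovery)
Solving: t(Bear) = 3.1496, t(Recovery) = 2.9921.
Expected months from Bear to Volatile: 3.1496.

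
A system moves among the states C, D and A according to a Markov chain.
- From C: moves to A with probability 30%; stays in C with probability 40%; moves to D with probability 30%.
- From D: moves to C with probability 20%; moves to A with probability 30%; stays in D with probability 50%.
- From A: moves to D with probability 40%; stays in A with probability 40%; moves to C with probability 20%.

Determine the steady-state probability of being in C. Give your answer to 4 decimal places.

0.2500

Let the stationary distribution be π with π = πP and π_1 + π_2 + π_3 = 1.
π_1 = 0.4·π_1 + 0.2·π_2 + 0.2·π_3
π_2 = 0.3·π_1 + 0.5·π_2 + 0.4·π_3
Solving with the normalization constraint gives π = (0.2500, 0.4167, 0.3333).
So the stationary probability of C is 0.2500.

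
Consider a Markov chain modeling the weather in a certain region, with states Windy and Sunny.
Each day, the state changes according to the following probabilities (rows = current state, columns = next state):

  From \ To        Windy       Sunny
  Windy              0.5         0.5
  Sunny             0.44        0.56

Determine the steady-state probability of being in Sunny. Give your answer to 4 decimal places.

0.5319

Let the stationary distribution be π with π = πP and π_1 + π_2 = 1.
π_1 = 0.5·π_1 + 0.44·π_2
Solving with the normalization constraint gives π = (0.4681, 0.5319).
So the stationary probability of Sunny is 0.5319.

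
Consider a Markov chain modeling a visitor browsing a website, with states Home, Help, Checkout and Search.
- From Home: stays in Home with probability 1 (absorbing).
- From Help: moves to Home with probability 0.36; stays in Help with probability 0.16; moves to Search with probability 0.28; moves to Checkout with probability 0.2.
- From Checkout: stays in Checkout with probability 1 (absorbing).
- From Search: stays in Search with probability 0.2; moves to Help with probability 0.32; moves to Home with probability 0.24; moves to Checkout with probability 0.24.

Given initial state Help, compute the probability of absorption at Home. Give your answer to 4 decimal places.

0.6099

Let h(s) be the probability of absorption at Home starting from transient state s. Then h(Home) = 1 and h(Checkout) = 0. By first-step analysis:
h(Help) = 0.36·1 + 0.16·h(Help) + 0.2·0 + 0.28·h(Search)
h(Search) = 0.24·1 + 0.32·h(Help) + 0.24·0 + 0.2·h(Search)
Solving: h(Help) = 0.6099, h(Search) = 0.5440.
Starting from Help, the probability is 0.6099.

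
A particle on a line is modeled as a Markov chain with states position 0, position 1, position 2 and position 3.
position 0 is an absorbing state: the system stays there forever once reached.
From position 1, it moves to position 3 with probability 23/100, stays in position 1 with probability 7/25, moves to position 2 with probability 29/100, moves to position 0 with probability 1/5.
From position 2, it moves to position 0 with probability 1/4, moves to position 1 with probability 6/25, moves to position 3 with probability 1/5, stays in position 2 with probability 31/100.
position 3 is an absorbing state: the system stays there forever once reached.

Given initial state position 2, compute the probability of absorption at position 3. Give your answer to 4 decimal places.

0.4663

Let h(s) be the probability of absorption at position 3 starting from transient state s. Then h(position 3) = 1 and h(position 0) = 0. By first-step analysis:
h(position 1) = 0.2·0 + 0.28·h(position 1) + 0.29·h(position 2) + 0.23·1
h(position 2) = 0.25·0 + 0.24·h(position 1) + 0.31·h(position 2) + 0.2·1
Solving: h(position 1) = 0.5073, h(position 2) = 0.4663.
Starting from position 2, the probability is 0.4663.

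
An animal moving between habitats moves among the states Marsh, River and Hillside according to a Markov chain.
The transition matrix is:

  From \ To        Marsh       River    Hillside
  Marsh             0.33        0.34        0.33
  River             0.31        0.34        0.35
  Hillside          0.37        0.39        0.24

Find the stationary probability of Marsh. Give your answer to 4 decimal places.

0.3353

Let the stationary distribution be π with π = πP and π_1 + π_2 + π_3 = 1.
π_1 = 0.33·π_1 + 0.31·π_2 + 0.37·π_3
π_2 = 0.34·π_1 + 0.34·π_2 + 0.39·π_3
Solving with the normalization constraint gives π = (0.3353, 0.3555, 0.3093).
So the stationary probability of Marsh is 0.3353.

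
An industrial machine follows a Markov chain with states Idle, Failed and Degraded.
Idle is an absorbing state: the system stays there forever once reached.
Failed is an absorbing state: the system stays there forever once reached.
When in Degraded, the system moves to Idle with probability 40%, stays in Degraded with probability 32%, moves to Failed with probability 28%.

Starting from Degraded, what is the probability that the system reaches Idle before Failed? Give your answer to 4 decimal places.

Let h(s) be the probability of absorption at Idle starting from transient state s. Then h(Idle) = 1 and h(Failed) = 0. By first-step analysis:
h(Degraded) = 0.4·1 + 0.28·0 + 0.32·h(Degraded)
Solving: h(Degraded) = 0.5882.
Starting from Degraded, the probability is 0.5882.

0.5882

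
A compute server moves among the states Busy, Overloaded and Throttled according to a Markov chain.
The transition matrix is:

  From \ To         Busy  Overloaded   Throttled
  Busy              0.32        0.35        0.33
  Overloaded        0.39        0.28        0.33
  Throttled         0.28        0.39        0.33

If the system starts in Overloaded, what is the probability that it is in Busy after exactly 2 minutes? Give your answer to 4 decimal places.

0.3264

Sum over the intermediate state after 1 minute:
P = P(Overloaded→Busy)·P(Busy→Busy) + P(Overloaded→Overloaded)·P(Overloaded→Busy) + P(Overloaded→Throttled)·P(Throttled→Busy)
  = 0.39×0.32 + 0.28×0.39 + 0.33×0.28
  = 0.1248 + 0.1092 + 0.0924 = 0.3264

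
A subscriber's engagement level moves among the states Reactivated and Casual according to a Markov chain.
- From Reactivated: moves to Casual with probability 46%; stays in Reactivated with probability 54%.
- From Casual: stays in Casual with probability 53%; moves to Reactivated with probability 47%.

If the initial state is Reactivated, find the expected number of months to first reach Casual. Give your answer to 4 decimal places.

2.1739

Let t(s) be the expected number of months to first reach Casual from state s, with t(Casual) = 0. Conditioning on the first month:
t(Reactivated) = 1 + 0.54·t(Reactivated)
Solving: t(Reactivated) = 2.1739.
Expected months from Reactivated to Casual: 2.1739.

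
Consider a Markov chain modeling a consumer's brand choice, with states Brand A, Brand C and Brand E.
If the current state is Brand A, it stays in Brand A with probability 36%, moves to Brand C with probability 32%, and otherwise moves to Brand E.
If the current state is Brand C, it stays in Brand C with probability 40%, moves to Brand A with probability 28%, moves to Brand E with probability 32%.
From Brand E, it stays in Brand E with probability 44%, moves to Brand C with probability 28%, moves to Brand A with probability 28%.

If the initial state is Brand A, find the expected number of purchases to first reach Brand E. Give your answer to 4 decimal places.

Let t(s) be the expected number of purchases to first reach Brand E from state s, with t(Brand E) = 0. Conditioning on the first purchase:
t(Brand A) = 1 + 0.36·t(Brand A) + 0.32·t(Brand C)
t(Brand C) = 1 + 0.28·t(Brand A) + 0.4·t(Brand C)
Solving: t(Brand A) = 3.1250, t(Brand C) = 3.1250.
Expected purchases from Brand A to Brand E: 3.1250.

3.1250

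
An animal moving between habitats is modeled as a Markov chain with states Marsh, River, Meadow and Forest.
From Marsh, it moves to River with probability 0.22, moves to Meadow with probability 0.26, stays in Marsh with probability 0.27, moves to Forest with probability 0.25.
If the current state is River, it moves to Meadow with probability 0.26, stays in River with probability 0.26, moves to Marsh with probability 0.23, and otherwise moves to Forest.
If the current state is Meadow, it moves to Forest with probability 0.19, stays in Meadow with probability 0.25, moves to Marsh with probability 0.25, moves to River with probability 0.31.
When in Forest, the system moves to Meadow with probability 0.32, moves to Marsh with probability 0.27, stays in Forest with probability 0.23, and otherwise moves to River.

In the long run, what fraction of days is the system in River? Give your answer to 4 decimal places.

Let the stationary distribution be π with π = πP and π_1 + π_2 + π_3 + π_4 = 1.
π_1 = 0.27·π_1 + 0.23·π_2 + 0.25·π_3 + 0.27·π_4
π_2 = 0.22·π_1 + 0.26·π_2 + 0.31·π_3 + 0.18·π_4
π_3 = 0.26·π_1 + 0.26·π_2 + 0.25·π_3 + 0.32·π_4
Solving with the normalization constraint gives π = (0.2548, 0.2450, 0.2710, 0.2292).
So the stationary probability of River is 0.2450.

0.2450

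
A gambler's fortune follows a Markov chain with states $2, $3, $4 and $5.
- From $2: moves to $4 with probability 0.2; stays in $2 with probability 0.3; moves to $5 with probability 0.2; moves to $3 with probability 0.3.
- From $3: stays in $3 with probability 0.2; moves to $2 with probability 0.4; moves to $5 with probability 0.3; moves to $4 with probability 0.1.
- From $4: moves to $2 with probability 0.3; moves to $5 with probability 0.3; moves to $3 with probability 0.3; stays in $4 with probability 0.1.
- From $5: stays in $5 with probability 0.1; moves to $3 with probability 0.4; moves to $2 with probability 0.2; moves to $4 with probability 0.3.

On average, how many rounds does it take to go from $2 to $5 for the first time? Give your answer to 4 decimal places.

Let t(s) be the expected number of rounds to first reach $5 from state s, with t($5) = 0. Conditioning on the first round:
t($2) = 1 + 0.3·t($2) + 0.3·t($3) + 0.2·t($4)
t($3) = 1 + 0.4·t($2) + 0.2·t($3) + 0.1·t($4)
t($4) = 1 + 0.3·t($2) + 0.3·t($3) + 0.1·t($4)
Solving: t($2) = 4.1156, t($3) = 3.7755, t($4) = 3.7415.
Expected rounds from $2 to $5: 4.1156.

4.1156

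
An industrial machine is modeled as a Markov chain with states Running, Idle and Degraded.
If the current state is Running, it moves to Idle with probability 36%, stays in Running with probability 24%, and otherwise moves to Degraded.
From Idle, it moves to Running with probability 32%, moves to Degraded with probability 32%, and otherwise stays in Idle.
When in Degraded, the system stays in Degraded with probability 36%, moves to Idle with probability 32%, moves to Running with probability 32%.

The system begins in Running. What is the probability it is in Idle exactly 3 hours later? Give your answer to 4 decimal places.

Propagate the distribution vector 3 hours from Running.
After 0 hours: (1.0000, 0.0000, 0.0000)
After 1 hour: (0.2400, 0.3600, 0.4000)
After 2 hours: (0.3008, 0.3440, 0.3552)
After 3 hours: (0.2959, 0.3458, 0.3583)
P(in Idle after 3 hours) = 0.3458

0.3458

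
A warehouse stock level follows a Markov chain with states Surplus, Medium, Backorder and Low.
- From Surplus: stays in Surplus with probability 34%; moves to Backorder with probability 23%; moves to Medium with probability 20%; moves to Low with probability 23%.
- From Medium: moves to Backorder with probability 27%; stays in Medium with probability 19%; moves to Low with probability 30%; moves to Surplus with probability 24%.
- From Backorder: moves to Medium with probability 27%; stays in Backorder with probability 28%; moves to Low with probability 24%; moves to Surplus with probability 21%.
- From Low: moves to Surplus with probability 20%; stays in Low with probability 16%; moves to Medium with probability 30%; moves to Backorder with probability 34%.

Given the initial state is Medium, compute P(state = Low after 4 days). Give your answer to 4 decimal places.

Propagate the distribution vector 4 days from Medium.
After 0 days: (0.0000, 1.0000, 0.0000, 0.0000)
After 1 day: (0.2400, 0.1900, 0.2700, 0.3000)
After 2 days: (0.2439, 0.2470, 0.2841, 0.2250)
After 3 days: (0.2469, 0.2399, 0.2788, 0.2344)
After 4 days: (0.2469, 0.2406, 0.2793, 0.2332)
P(in Low after 4 days) = 0.2332

0.2332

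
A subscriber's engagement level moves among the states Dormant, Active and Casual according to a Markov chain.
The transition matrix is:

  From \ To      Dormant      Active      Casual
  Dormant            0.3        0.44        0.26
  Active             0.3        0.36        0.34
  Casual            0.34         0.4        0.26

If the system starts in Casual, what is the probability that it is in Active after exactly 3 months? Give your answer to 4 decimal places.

0.3965

Propagate the distribution vector 3 months from Casual.
After 0 months: (0.0000, 0.0000, 1.0000)
After 1 month: (0.3400, 0.4000, 0.2600)
After 2 months: (0.3104, 0.3976, 0.2920)
After 3 months: (0.3117, 0.3965, 0.2918)
P(in Active after 3 months) = 0.3965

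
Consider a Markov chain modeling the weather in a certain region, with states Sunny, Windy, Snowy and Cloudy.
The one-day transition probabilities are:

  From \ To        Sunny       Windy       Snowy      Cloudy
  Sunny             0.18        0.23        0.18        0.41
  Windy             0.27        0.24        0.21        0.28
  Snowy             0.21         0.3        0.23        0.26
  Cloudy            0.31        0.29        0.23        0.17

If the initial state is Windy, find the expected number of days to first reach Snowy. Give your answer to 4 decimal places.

Let t(s) be the expected number of days to first reach Snowy from state s, with t(Snowy) = 0. Conditioning on the first day:
t(Sunny) = 1 + 0.18·t(Sunny) + 0.23·t(Windy) + 0.41·t(Cloudy)
t(Windy) = 1 + 0.27·t(Sunny) + 0.24·t(Windy) + 0.28·t(Cloudy)
t(Cloudy) = 1 + 0.31·t(Sunny) + 0.29·t(Windy) + 0.17·t(Cloudy)
Solving: t(Sunny) = 4.9324, t(Windy) = 4.8098, t(Cloudy) = 4.7276.
Expected days from Windy to Snowy: 4.8098.

4.8098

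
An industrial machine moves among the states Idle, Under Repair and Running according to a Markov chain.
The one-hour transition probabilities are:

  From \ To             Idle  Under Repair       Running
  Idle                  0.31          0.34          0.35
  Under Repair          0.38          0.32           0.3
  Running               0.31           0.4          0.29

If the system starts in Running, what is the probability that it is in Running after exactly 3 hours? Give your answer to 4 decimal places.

Propagate the distribution vector 3 hours from Running.
After 0 hours: (0.0000, 0.0000, 1.0000)
After 1 hour: (0.3100, 0.4000, 0.2900)
After 2 hours: (0.3380, 0.3494, 0.3126)
After 3 hours: (0.3345, 0.3518, 0.3138)
P(in Running after 3 hours) = 0.3138

0.3138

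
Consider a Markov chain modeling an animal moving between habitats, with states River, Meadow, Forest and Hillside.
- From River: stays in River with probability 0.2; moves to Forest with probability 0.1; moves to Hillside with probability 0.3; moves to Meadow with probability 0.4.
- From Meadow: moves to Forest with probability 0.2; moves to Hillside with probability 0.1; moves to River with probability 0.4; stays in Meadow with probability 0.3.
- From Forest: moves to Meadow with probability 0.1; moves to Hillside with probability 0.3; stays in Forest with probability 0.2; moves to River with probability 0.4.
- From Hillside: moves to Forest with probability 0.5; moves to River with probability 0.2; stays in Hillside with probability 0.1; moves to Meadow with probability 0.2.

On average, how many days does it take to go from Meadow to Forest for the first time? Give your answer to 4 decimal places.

4.5926

Let t(s) be the expected number of days to first reach Forest from state s, with t(Forest) = 0. Conditioning on the first day:
t(River) = 1 + 0.2·t(River) + 0.4·t(Meadow) + 0.3·t(Hillside)
t(Meadow) = 1 + 0.4·t(River) + 0.3·t(Meadow) + 0.1·t(Hillside)
t(Hillside) = 1 + 0.2·t(River) + 0.2·t(Meadow) + 0.1·t(Hillside)
Solving: t(River) = 4.7407, t(Meadow) = 4.5926, t(Hillside) = 3.1852.
Expected days from Meadow to Forest: 4.5926.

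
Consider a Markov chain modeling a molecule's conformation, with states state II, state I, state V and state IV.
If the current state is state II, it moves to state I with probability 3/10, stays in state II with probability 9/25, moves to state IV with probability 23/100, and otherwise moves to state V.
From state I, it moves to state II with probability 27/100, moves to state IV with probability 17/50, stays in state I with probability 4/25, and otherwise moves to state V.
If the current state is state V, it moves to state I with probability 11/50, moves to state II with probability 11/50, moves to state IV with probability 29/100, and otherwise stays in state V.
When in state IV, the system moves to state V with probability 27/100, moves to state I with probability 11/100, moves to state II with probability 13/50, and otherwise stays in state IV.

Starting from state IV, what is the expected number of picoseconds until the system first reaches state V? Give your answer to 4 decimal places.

4.6187

Let t(s) be the expected number of picoseconds to first reach state V from state s, with t(state V) = 0. Conditioning on the first picosecond:
t(state II) = 1 + 0.36·t(state II) + 0.3·t(state I) + 0.23·t(state IV)
t(state I) = 1 + 0.27·t(state II) + 0.16·t(state I) + 0.34·t(state IV)
t(state IV) = 1 + 0.26·t(state II) + 0.11·t(state I) + 0.36·t(state IV)
Solving: t(state II) = 5.4828, t(state I) = 4.8223, t(state IV) = 4.6187.
Expected picoseconds from state IV to state V: 4.6187.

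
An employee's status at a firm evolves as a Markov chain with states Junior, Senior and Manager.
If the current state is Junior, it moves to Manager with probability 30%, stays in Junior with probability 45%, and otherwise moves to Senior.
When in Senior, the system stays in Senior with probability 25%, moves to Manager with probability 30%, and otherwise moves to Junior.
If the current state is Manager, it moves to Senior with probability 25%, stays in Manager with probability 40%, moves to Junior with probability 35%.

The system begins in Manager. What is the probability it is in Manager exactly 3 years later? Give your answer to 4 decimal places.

0.3340

Propagate the distribution vector 3 years from Manager.
After 0 years: (0.0000, 0.0000, 1.0000)
After 1 year: (0.3500, 0.2500, 0.4000)
After 2 years: (0.4100, 0.2500, 0.3400)
After 3 years: (0.4160, 0.2500, 0.3340)
P(in Manager after 3 years) = 0.3340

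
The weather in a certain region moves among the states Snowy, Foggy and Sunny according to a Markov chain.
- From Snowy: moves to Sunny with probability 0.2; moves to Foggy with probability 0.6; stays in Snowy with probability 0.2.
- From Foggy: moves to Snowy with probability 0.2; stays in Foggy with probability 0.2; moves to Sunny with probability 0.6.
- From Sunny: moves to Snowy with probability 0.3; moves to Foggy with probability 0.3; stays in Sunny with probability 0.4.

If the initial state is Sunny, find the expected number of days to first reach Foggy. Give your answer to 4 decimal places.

Let t(s) be the expected number of days to first reach Foggy from state s, with t(Foggy) = 0. Conditioning on the first day:
t(Snowy) = 1 + 0.2·t(Snowy) + 0.2·t(Sunny)
t(Sunny) = 1 + 0.3·t(Snowy) + 0.4·t(Sunny)
Solving: t(Snowy) = 1.9048, t(Sunny) = 2.6190.
Expected days from Sunny to Foggy: 2.6190.

2.6190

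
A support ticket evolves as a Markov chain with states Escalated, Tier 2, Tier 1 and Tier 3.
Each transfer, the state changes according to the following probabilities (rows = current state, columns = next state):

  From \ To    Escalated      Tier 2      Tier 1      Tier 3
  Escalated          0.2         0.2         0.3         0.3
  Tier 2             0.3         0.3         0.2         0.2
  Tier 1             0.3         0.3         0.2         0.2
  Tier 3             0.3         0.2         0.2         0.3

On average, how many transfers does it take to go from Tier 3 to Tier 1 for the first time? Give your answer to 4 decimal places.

Let t(s) be the expected number of transfers to first reach Tier 1 from state s, with t(Tier 1) = 0. Conditioning on the first transfer:
t(Escalated) = 1 + 0.2·t(Escalated) + 0.2·t(Tier 2) + 0.3·t(Tier 3)
t(Tier 2) = 1 + 0.3·t(Escalated) + 0.3·t(Tier 2) + 0.2·t(Tier 3)
t(Tier 3) = 1 + 0.3·t(Escalated) + 0.2·t(Tier 2) + 0.3·t(Tier 3)
Solving: t(Escalated) = 4.0000, t(Tier 2) = 4.4000, t(Tier 3) = 4.4000.
Expected transfers from Tier 3 to Tier 1: 4.4000.

4.4000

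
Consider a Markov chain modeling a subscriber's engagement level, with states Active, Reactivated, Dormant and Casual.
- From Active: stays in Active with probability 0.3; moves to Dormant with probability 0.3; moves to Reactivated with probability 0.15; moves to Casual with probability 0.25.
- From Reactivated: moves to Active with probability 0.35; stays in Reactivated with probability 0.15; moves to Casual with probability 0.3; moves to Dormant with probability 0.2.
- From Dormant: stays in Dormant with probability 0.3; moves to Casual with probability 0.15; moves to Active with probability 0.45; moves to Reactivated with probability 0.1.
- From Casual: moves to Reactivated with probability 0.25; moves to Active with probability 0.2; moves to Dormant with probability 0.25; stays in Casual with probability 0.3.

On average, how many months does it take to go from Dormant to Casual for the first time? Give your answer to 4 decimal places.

Let t(s) be the expected number of months to first reach Casual from state s, with t(Casual) = 0. Conditioning on the first month:
t(Active) = 1 + 0.3·t(Active) + 0.15·t(Reactivated) + 0.3·t(Dormant)
t(Reactivated) = 1 + 0.35·t(Active) + 0.15·t(Reactivated) + 0.2·t(Dormant)
t(Dormant) = 1 + 0.45·t(Active) + 0.1·t(Reactivated) + 0.3·t(Dormant)
Solving: t(Active) = 4.3833, t(Reactivated) = 4.1189, t(Dormant) = 4.8348.
Expected months from Dormant to Casual: 4.8348.

4.8348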